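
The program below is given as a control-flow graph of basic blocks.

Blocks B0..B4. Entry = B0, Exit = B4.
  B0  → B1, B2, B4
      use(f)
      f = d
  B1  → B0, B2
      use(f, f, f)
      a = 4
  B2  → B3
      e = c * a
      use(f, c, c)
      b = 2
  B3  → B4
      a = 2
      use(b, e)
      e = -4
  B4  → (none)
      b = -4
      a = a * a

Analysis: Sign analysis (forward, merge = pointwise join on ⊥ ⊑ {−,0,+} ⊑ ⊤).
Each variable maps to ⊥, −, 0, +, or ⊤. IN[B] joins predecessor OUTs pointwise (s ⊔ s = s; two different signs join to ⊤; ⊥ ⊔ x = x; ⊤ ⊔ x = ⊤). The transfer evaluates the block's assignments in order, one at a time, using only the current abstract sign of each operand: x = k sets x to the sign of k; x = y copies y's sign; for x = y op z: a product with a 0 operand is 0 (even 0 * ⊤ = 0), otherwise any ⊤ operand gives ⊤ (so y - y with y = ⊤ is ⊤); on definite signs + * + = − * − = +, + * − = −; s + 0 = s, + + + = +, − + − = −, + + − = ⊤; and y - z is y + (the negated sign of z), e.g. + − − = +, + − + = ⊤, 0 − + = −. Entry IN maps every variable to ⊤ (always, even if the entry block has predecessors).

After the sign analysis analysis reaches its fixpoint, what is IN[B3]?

Answer: {a: ⊤, b: +, c: ⊤, d: ⊤, e: ⊤, f: ⊤}

Trace:
Converged values:
  B0:   IN=(all ⊤)   OUT=(all ⊤)
  B1:   IN=(all ⊤)   OUT={a:+; rest ⊤}
  B2:   IN=(all ⊤)   OUT={b:+; rest ⊤}
  B3:   IN={b:+; rest ⊤}   OUT={a:+, b:+, e:-; rest ⊤}
  B4:   IN=(all ⊤)   OUT={b:-; rest ⊤}

Merge at B3: IN[B3] = OUT[B2] = {a: ⊤, b: +, c: ⊤, d: ⊤, e: ⊤, f: ⊤}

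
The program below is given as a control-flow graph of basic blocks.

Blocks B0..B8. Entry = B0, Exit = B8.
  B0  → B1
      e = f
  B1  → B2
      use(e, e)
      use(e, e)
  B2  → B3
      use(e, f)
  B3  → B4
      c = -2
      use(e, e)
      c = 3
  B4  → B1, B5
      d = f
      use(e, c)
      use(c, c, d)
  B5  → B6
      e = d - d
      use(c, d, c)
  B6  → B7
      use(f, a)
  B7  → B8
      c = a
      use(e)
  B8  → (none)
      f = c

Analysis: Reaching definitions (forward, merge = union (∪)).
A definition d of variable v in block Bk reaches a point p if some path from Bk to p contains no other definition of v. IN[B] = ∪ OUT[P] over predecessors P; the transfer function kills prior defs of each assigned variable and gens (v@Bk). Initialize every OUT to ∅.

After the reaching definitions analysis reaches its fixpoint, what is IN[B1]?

Answer: {c@B3, d@B4, e@B0}

Working:
Converged values:
  B0:   IN={}   OUT={e@B0}
  B1:   IN={c@B3, d@B4, e@B0}   OUT={c@B3, d@B4, e@B0}
  B2:   IN={c@B3, d@B4, e@B0}   OUT={c@B3, d@B4, e@B0}
  B3:   IN={c@B3, d@B4, e@B0}   OUT={c@B3, d@B4, e@B0}
  B4:   IN={c@B3, d@B4, e@B0}   OUT={c@B3, d@B4, e@B0}
  B5:   IN={c@B3, d@B4, e@B0}   OUT={c@B3, d@B4, e@B5}
  B6:   IN={c@B3, d@B4, e@B5}   OUT={c@B3, d@B4, e@B5}
  B7:   IN={c@B3, d@B4, e@B5}   OUT={c@B7, d@B4, e@B5}
  B8:   IN={c@B7, d@B4, e@B5}   OUT={c@B7, d@B4, e@B5, f@B8}

Merge at B1: IN[B1] = OUT[B0] ⊔ OUT[B4] = {c@B3, d@B4, e@B0}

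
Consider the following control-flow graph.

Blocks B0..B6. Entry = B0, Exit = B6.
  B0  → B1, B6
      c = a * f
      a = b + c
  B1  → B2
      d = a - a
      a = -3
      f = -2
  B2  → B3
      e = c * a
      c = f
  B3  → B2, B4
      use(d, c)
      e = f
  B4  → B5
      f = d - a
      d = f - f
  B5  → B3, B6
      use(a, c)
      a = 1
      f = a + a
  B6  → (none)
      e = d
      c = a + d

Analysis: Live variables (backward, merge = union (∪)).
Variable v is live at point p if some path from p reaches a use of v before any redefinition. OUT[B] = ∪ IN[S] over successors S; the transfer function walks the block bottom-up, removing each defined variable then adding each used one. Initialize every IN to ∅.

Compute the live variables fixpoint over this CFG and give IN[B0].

Converged values:
  B0: | IN={a, b, d, f} | OUT={a, c, d}
  B1: | IN={a, c} | OUT={a, c, d, f}
  B2: | IN={a, c, d, f} | OUT={a, c, d, f}
  B3: | IN={a, c, d, f} | OUT={a, c, d, f}
  B4: | IN={a, c, d} | OUT={a, c, d}
  B5: | IN={a, c, d} | OUT={a, c, d, f}
  B6: | IN={a, d} | OUT={}

Merge at B0: OUT[B0] = IN[B1] ⊔ IN[B6] = {a, c, d}
Applying B0's transfer function to that OUT value gives IN[B0] (row B0 above).

Answer: {a, b, d, f}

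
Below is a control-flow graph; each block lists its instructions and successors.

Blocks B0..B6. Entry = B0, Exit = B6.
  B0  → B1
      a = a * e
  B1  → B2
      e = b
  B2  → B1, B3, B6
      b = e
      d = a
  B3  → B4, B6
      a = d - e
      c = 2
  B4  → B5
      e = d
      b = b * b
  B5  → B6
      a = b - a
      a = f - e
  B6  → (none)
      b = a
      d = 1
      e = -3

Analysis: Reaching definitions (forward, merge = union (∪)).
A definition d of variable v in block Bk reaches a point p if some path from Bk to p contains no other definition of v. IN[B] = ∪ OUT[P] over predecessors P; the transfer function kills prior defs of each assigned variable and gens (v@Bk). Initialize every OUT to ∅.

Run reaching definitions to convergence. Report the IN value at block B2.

Answer: {a@B0, b@B2, d@B2, e@B1}

Working:
Fixpoint table:
  B0:  IN={}  OUT={a@B0}
  B1:  IN={a@B0, b@B2, d@B2, e@B1}  OUT={a@B0, b@B2, d@B2, e@B1}
  B2:  IN={a@B0, b@B2, d@B2, e@B1}  OUT={a@B0, b@B2, d@B2, e@B1}
  B3:  IN={a@B0, b@B2, d@B2, e@B1}  OUT={a@B3, b@B2, c@B3, d@B2, e@B1}
  B4:  IN={a@B3, b@B2, c@B3, d@B2, e@B1}  OUT={a@B3, b@B4, c@B3, d@B2, e@B4}
  B5:  IN={a@B3, b@B4, c@B3, d@B2, e@B4}  OUT={a@B5, b@B4, c@B3, d@B2, e@B4}
  B6:  IN={a@B0, a@B3, a@B5, b@B2, b@B4, c@B3, d@B2, e@B1, e@B4}  OUT={a@B0, a@B3, a@B5, b@B6, c@B3, d@B6, e@B6}

Merge at B2: IN[B2] = OUT[B1] = {a@B0, b@B2, d@B2, e@B1}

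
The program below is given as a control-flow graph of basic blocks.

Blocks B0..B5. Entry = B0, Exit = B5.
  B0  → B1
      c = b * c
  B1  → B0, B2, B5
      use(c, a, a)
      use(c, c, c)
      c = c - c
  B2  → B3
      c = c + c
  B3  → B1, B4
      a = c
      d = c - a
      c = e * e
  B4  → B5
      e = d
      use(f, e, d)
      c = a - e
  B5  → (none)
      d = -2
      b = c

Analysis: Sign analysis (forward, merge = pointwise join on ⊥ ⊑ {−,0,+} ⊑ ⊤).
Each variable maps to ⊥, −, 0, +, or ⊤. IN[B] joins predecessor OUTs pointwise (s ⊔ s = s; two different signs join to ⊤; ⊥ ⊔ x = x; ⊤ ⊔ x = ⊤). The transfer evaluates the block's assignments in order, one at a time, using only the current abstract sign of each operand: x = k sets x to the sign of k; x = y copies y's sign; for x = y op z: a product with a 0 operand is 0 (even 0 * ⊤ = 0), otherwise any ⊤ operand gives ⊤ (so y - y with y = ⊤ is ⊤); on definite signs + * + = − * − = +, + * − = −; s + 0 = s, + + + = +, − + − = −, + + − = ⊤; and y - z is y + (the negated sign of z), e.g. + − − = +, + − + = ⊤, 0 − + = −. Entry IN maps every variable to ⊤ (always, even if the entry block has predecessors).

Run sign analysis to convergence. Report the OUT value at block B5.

Converged values:
  B0: | IN=(all ⊤) | OUT=(all ⊤)
  B1: | IN=(all ⊤) | OUT=(all ⊤)
  B2: | IN=(all ⊤) | OUT=(all ⊤)
  B3: | IN=(all ⊤) | OUT=(all ⊤)
  B4: | IN=(all ⊤) | OUT=(all ⊤)
  B5: | IN=(all ⊤) | OUT={d:-; rest ⊤}

Merge at B5: IN[B5] = OUT[B1] ⊔ OUT[B4] = {a: ⊤, b: ⊤, c: ⊤, d: ⊤, e: ⊤, f: ⊤}
Applying B5's transfer function to that IN value gives OUT[B5] (row B5 above).

Answer: {a: ⊤, b: ⊤, c: ⊤, d: -, e: ⊤, f: ⊤}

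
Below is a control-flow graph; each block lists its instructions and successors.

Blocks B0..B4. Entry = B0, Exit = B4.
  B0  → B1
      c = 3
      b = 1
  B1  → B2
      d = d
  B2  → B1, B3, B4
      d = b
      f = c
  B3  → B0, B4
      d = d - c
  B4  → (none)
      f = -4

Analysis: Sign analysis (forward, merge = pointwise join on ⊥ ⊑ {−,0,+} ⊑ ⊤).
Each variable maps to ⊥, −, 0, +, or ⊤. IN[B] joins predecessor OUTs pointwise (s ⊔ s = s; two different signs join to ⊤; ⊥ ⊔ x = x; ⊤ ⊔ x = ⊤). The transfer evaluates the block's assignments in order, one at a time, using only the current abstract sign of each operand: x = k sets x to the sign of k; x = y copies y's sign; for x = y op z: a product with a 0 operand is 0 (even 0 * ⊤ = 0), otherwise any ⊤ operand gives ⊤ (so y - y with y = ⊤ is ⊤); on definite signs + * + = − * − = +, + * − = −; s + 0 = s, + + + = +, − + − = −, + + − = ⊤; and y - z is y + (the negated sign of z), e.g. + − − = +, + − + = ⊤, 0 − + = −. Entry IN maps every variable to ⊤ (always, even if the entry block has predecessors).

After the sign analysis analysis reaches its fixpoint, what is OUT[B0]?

Per-block solution:
  B0:   IN=(all ⊤)   OUT={b:+, c:+; rest ⊤}
  B1:   IN={b:+, c:+; rest ⊤}   OUT={b:+, c:+; rest ⊤}
  B2:   IN={b:+, c:+; rest ⊤}   OUT={b:+, c:+, d:+, f:+; rest ⊤}
  B3:   IN={b:+, c:+, d:+, f:+; rest ⊤}   OUT={b:+, c:+, f:+; rest ⊤}
  B4:   IN={b:+, c:+, f:+; rest ⊤}   OUT={b:+, c:+, f:-; rest ⊤}

Merge at B0 (entry node, so the boundary value (all ⊤) is joined with the incoming edge(s)): IN[B0] = (all ⊤) ⊔ OUT[B3] = {a: ⊤, b: ⊤, c: ⊤, d: ⊤, e: ⊤, f: ⊤}
Applying B0's transfer function to that IN value gives OUT[B0] (row B0 above).

Answer: {a: ⊤, b: +, c: +, d: ⊤, e: ⊤, f: ⊤}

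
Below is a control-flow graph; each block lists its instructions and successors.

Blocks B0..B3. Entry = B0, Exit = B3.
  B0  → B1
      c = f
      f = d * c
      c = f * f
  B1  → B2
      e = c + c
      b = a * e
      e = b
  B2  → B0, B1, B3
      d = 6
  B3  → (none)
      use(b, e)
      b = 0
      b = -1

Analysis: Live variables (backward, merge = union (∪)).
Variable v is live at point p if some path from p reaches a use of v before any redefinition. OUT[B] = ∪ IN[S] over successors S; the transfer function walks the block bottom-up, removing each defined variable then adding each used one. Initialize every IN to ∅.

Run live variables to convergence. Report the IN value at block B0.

Answer: {a, d, f}

Derivation:
Fixpoint table:
  B0: | IN={a, d, f} | OUT={a, c, f}
  B1: | IN={a, c, f} | OUT={a, b, c, e, f}
  B2: | IN={a, b, c, e, f} | OUT={a, b, c, d, e, f}
  B3: | IN={b, e} | OUT={}

Merge at B0: OUT[B0] = IN[B1] = {a, c, f}
Applying B0's transfer function to that OUT value gives IN[B0] (row B0 above).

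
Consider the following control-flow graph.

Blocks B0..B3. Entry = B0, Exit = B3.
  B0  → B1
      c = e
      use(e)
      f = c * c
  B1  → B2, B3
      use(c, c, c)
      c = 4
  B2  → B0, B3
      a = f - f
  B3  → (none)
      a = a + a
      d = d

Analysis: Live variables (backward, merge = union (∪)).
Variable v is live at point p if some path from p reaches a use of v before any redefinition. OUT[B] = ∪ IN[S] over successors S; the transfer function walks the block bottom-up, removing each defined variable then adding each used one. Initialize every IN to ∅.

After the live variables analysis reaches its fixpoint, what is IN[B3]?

Per-block solution:
  B0:   IN={a, d, e}   OUT={a, c, d, e, f}
  B1:   IN={a, c, d, e, f}   OUT={a, d, e, f}
  B2:   IN={d, e, f}   OUT={a, d, e}
  B3:   IN={a, d}   OUT={}

B3 is the boundary node: OUT[B3] = {}
Applying B3's transfer function to that OUT value gives IN[B3] (row B3 above).

Answer: {a, d}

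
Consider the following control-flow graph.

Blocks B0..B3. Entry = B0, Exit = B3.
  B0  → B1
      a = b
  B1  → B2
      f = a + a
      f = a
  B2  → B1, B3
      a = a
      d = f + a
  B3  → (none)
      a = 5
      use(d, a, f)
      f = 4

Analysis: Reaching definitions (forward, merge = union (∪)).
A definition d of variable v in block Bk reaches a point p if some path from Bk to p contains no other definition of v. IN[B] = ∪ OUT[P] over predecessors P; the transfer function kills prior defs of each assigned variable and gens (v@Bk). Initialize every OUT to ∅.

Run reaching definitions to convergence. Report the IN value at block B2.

Converged values:
  B0: | IN={} | OUT={a@B0}
  B1: | IN={a@B0, a@B2, d@B2, f@B1} | OUT={a@B0, a@B2, d@B2, f@B1}
  B2: | IN={a@B0, a@B2, d@B2, f@B1} | OUT={a@B2, d@B2, f@B1}
  B3: | IN={a@B2, d@B2, f@B1} | OUT={a@B3, d@B2, f@B3}

Merge at B2: IN[B2] = OUT[B1] = {a@B0, a@B2, d@B2, f@B1}

Answer: {a@B0, a@B2, d@B2, f@B1}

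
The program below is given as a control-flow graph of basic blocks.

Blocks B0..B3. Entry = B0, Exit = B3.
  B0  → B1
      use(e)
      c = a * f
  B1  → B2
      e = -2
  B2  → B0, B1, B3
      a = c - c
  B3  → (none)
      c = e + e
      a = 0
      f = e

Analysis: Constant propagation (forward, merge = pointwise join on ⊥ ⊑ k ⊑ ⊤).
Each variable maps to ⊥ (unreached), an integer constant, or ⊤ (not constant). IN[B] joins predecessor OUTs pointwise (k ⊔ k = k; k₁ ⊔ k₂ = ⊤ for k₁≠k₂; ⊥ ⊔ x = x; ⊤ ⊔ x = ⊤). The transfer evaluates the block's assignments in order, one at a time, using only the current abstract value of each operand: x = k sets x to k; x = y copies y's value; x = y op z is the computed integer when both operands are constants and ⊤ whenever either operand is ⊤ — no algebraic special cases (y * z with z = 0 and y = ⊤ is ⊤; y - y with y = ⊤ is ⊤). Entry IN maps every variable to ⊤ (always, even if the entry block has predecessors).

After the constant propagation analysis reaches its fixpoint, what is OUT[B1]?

Per-block solution:
  B0:  IN=(all ⊤)  OUT=(all ⊤)
  B1:  IN=(all ⊤)  OUT={e:-2; rest ⊤}
  B2:  IN={e:-2; rest ⊤}  OUT={e:-2; rest ⊤}
  B3:  IN={e:-2; rest ⊤}  OUT={a:0, c:-4, e:-2, f:-2; rest ⊤}

Merge at B1: IN[B1] = OUT[B0] ⊔ OUT[B2] = {a: ⊤, b: ⊤, c: ⊤, d: ⊤, e: ⊤, f: ⊤}
Applying B1's transfer function to that IN value gives OUT[B1] (row B1 above).

Answer: {a: ⊤, b: ⊤, c: ⊤, d: ⊤, e: -2, f: ⊤}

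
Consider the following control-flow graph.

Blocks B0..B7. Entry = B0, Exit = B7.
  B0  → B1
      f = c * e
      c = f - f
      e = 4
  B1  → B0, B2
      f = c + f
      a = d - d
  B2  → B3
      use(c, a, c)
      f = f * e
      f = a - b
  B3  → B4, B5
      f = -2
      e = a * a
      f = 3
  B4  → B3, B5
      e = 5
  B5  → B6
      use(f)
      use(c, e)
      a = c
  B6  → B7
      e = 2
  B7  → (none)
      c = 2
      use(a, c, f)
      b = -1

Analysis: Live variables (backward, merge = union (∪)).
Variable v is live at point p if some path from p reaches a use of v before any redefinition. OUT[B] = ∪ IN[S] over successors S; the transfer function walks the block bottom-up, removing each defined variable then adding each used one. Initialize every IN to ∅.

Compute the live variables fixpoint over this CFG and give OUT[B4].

Answer: {a, c, e, f}

Derivation:
Fixpoint table:
  B0:   IN={b, c, d, e}   OUT={b, c, d, e, f}
  B1:   IN={b, c, d, e, f}   OUT={a, b, c, d, e, f}
  B2:   IN={a, b, c, e, f}   OUT={a, c}
  B3:   IN={a, c}   OUT={a, c, e, f}
  B4:   IN={a, c, f}   OUT={a, c, e, f}
  B5:   IN={c, e, f}   OUT={a, f}
  B6:   IN={a, f}   OUT={a, f}
  B7:   IN={a, f}   OUT={}

Merge at B4: OUT[B4] = IN[B3] ⊔ IN[B5] = {a, c, e, f}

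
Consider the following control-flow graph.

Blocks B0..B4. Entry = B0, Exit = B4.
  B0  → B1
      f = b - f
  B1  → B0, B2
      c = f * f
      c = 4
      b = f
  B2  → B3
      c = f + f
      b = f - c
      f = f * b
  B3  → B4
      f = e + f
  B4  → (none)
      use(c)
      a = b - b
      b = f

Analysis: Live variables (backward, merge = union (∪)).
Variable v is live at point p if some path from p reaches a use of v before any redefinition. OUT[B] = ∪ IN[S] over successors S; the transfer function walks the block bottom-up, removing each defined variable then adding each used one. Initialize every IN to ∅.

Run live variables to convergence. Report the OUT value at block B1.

Answer: {b, e, f}

Working:
Converged values:
  B0:   IN={b, e, f}   OUT={e, f}
  B1:   IN={e, f}   OUT={b, e, f}
  B2:   IN={e, f}   OUT={b, c, e, f}
  B3:   IN={b, c, e, f}   OUT={b, c, f}
  B4:   IN={b, c, f}   OUT={}

Merge at B1: OUT[B1] = IN[B0] ⊔ IN[B2] = {b, e, f}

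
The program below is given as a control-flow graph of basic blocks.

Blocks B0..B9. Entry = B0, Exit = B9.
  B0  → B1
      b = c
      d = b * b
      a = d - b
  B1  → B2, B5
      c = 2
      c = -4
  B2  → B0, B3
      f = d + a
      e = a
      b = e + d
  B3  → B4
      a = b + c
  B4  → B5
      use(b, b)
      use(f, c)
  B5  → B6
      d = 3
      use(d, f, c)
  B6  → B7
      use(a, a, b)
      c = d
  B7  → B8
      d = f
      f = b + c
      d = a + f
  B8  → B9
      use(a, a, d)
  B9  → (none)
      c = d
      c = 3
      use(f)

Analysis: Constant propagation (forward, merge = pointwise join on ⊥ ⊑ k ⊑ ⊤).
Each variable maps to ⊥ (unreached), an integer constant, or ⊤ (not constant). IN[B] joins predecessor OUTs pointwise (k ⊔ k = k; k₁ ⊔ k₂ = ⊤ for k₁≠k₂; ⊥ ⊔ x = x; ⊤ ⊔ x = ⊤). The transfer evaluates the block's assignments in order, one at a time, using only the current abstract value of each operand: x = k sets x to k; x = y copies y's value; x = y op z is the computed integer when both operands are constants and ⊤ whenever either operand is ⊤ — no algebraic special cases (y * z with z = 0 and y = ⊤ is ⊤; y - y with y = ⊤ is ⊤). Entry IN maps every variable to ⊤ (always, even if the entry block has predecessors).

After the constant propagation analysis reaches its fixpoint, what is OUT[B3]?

Answer: {a: ⊤, b: ⊤, c: -4, d: ⊤, e: ⊤, f: ⊤}

Derivation:
Per-block solution:
  B0:   IN=(all ⊤)   OUT=(all ⊤)
  B1:   IN=(all ⊤)   OUT={c:-4; rest ⊤}
  B2:   IN={c:-4; rest ⊤}   OUT={c:-4; rest ⊤}
  B3:   IN={c:-4; rest ⊤}   OUT={c:-4; rest ⊤}
  B4:   IN={c:-4; rest ⊤}   OUT={c:-4; rest ⊤}
  B5:   IN={c:-4; rest ⊤}   OUT={c:-4, d:3; rest ⊤}
  B6:   IN={c:-4, d:3; rest ⊤}   OUT={c:3, d:3; rest ⊤}
  B7:   IN={c:3, d:3; rest ⊤}   OUT={c:3; rest ⊤}
  B8:   IN={c:3; rest ⊤}   OUT={c:3; rest ⊤}
  B9:   IN={c:3; rest ⊤}   OUT={c:3; rest ⊤}

Merge at B3: IN[B3] = OUT[B2] = {a: ⊤, b: ⊤, c: -4, d: ⊤, e: ⊤, f: ⊤}
Applying B3's transfer function to that IN value gives OUT[B3] (row B3 above).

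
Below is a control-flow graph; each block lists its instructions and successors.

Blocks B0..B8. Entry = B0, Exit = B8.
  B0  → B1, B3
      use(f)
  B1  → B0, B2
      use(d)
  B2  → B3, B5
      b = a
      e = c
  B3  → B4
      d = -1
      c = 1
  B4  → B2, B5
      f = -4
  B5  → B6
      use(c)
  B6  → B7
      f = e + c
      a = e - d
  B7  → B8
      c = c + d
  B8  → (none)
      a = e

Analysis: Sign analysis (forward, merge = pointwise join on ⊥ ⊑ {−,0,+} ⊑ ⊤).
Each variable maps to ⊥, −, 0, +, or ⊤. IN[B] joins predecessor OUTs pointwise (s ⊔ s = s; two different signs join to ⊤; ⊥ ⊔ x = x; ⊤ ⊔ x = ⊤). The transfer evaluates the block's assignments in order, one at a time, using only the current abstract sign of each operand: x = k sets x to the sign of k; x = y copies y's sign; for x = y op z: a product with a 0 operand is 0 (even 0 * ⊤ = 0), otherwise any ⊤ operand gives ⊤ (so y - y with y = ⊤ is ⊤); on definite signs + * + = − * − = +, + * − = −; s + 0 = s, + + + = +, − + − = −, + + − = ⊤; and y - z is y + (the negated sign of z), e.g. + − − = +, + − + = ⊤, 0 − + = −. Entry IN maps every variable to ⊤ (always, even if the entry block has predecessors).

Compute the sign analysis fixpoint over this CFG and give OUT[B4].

Converged values:
  B0:  IN=(all ⊤)  OUT=(all ⊤)
  B1:  IN=(all ⊤)  OUT=(all ⊤)
  B2:  IN=(all ⊤)  OUT=(all ⊤)
  B3:  IN=(all ⊤)  OUT={c:+, d:-; rest ⊤}
  B4:  IN={c:+, d:-; rest ⊤}  OUT={c:+, d:-, f:-; rest ⊤}
  B5:  IN=(all ⊤)  OUT=(all ⊤)
  B6:  IN=(all ⊤)  OUT=(all ⊤)
  B7:  IN=(all ⊤)  OUT=(all ⊤)
  B8:  IN=(all ⊤)  OUT=(all ⊤)

Merge at B4: IN[B4] = OUT[B3] = {a: ⊤, b: ⊤, c: +, d: -, e: ⊤, f: ⊤}
Applying B4's transfer function to that IN value gives OUT[B4] (row B4 above).

Answer: {a: ⊤, b: ⊤, c: +, d: -, e: ⊤, f: -}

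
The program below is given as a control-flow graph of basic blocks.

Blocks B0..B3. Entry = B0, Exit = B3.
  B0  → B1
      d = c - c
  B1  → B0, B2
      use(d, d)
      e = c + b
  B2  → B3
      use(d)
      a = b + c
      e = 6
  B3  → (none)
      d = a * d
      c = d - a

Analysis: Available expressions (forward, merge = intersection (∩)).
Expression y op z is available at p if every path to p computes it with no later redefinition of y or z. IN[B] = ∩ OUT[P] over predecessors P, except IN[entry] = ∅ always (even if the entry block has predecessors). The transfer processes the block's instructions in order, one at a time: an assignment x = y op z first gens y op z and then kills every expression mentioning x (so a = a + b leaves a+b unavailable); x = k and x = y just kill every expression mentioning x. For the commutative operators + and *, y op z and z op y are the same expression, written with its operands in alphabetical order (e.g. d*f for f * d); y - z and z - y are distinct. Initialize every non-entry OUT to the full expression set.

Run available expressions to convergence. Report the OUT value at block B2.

Fixpoint table:
  B0:  IN={}  OUT={c-c}
  B1:  IN={c-c}  OUT={b+c, c-c}
  B2:  IN={b+c, c-c}  OUT={b+c, c-c}
  B3:  IN={b+c, c-c}  OUT={d-a}

Merge at B2: IN[B2] = OUT[B1] = {b+c, c-c}
Applying B2's transfer function to that IN value gives OUT[B2] (row B2 above).

Answer: {b+c, c-c}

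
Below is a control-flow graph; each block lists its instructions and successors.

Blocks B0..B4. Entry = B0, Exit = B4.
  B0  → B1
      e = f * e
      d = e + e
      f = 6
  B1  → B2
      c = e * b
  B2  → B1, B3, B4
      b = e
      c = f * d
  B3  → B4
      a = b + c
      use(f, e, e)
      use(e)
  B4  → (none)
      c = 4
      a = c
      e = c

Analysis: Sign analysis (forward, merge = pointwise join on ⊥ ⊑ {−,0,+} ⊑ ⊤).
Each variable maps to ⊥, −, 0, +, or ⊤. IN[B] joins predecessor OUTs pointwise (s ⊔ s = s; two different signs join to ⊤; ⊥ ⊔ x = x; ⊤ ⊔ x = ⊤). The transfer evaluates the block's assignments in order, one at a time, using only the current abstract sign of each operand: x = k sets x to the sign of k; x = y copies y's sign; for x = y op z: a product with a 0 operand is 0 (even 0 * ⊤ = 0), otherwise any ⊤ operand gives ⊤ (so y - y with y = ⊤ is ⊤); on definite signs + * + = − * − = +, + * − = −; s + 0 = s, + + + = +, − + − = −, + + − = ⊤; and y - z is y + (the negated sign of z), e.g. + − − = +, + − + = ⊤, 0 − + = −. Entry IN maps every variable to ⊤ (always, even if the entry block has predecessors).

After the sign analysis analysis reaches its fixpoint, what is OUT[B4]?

Converged values:
  B0: | IN=(all ⊤) | OUT={f:+; rest ⊤}
  B1: | IN={f:+; rest ⊤} | OUT={f:+; rest ⊤}
  B2: | IN={f:+; rest ⊤} | OUT={f:+; rest ⊤}
  B3: | IN={f:+; rest ⊤} | OUT={f:+; rest ⊤}
  B4: | IN={f:+; rest ⊤} | OUT={a:+, c:+, e:+, f:+; rest ⊤}

Merge at B4: IN[B4] = OUT[B2] ⊔ OUT[B3] = {a: ⊤, b: ⊤, c: ⊤, d: ⊤, e: ⊤, f: +}
Applying B4's transfer function to that IN value gives OUT[B4] (row B4 above).

Answer: {a: +, b: ⊤, c: +, d: ⊤, e: +, f: +}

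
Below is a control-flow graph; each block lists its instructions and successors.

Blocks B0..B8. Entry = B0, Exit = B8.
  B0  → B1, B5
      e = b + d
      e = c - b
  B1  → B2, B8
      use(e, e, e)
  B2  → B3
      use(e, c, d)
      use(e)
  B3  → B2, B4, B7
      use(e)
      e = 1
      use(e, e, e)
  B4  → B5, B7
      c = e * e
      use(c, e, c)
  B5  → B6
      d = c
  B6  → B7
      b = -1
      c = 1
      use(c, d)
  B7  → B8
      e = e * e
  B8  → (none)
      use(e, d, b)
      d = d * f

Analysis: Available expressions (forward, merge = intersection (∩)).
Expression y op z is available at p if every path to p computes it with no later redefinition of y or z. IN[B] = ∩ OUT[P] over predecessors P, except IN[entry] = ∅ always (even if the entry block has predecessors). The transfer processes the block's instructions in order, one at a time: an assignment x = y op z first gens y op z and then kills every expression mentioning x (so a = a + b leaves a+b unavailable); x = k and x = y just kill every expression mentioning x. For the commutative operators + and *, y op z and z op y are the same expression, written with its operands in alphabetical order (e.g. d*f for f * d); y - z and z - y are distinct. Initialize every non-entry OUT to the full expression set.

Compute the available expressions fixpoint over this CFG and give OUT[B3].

Answer: {b+d, c-b}

Working:
Per-block solution:
  B0:  IN={}  OUT={b+d, c-b}
  B1:  IN={b+d, c-b}  OUT={b+d, c-b}
  B2:  IN={b+d, c-b}  OUT={b+d, c-b}
  B3:  IN={b+d, c-b}  OUT={b+d, c-b}
  B4:  IN={b+d, c-b}  OUT={b+d, e*e}
  B5:  IN={b+d}  OUT={}
  B6:  IN={}  OUT={}
  B7:  IN={}  OUT={}
  B8:  IN={}  OUT={}

Merge at B3: IN[B3] = OUT[B2] = {b+d, c-b}
Applying B3's transfer function to that IN value gives OUT[B3] (row B3 above).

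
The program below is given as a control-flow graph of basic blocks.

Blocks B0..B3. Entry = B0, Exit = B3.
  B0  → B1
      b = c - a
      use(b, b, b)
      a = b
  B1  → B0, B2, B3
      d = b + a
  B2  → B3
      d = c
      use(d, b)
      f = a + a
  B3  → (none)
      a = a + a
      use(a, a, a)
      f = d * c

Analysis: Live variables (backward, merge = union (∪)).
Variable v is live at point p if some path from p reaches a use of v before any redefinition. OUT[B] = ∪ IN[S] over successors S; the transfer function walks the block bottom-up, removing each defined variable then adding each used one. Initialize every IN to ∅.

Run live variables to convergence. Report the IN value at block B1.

Answer: {a, b, c}

Derivation:
Fixpoint table:
  B0:   IN={a, c}   OUT={a, b, c}
  B1:   IN={a, b, c}   OUT={a, b, c, d}
  B2:   IN={a, b, c}   OUT={a, c, d}
  B3:   IN={a, c, d}   OUT={}

Merge at B1: OUT[B1] = IN[B0] ⊔ IN[B2] ⊔ IN[B3] = {a, b, c, d}
Applying B1's transfer function to that OUT value gives IN[B1] (row B1 above).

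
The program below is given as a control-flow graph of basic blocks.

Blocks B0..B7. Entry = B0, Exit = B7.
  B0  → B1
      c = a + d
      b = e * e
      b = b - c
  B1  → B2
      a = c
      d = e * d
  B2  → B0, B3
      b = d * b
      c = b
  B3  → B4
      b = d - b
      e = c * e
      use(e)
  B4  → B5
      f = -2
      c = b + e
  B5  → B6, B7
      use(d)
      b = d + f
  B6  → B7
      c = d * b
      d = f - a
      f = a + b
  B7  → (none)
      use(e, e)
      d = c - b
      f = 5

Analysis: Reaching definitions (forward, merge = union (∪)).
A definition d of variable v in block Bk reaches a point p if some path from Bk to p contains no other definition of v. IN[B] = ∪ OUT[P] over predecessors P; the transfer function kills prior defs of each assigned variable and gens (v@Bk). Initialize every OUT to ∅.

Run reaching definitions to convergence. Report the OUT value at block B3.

Answer: {a@B1, b@B3, c@B2, d@B1, e@B3}

Derivation:
Per-block solution:
  B0: | IN={a@B1, b@B2, c@B2, d@B1} | OUT={a@B1, b@B0, c@B0, d@B1}
  B1: | IN={a@B1, b@B0, c@B0, d@B1} | OUT={a@B1, b@B0, c@B0, d@B1}
  B2: | IN={a@B1, b@B0, c@B0, d@B1} | OUT={a@B1, b@B2, c@B2, d@B1}
  B3: | IN={a@B1, b@B2, c@B2, d@B1} | OUT={a@B1, b@B3, c@B2, d@B1, e@B3}
  B4: | IN={a@B1, b@B3, c@B2, d@B1, e@B3} | OUT={a@B1, b@B3, c@B4, d@B1, e@B3, f@B4}
  B5: | IN={a@B1, b@B3, c@B4, d@B1, e@B3, f@B4} | OUT={a@B1, b@B5, c@B4, d@B1, e@B3, f@B4}
  B6: | IN={a@B1, b@B5, c@B4, d@B1, e@B3, f@B4} | OUT={a@B1, b@B5, c@B6, d@B6, e@B3, f@B6}
  B7: | IN={a@B1, b@B5, c@B4, c@B6, d@B1, d@B6, e@B3, f@B4, f@B6} | OUT={a@B1, b@B5, c@B4, c@B6, d@B7, e@B3, f@B7}

Merge at B3: IN[B3] = OUT[B2] = {a@B1, b@B2, c@B2, d@B1}
Applying B3's transfer function to that IN value gives OUT[B3] (row B3 above).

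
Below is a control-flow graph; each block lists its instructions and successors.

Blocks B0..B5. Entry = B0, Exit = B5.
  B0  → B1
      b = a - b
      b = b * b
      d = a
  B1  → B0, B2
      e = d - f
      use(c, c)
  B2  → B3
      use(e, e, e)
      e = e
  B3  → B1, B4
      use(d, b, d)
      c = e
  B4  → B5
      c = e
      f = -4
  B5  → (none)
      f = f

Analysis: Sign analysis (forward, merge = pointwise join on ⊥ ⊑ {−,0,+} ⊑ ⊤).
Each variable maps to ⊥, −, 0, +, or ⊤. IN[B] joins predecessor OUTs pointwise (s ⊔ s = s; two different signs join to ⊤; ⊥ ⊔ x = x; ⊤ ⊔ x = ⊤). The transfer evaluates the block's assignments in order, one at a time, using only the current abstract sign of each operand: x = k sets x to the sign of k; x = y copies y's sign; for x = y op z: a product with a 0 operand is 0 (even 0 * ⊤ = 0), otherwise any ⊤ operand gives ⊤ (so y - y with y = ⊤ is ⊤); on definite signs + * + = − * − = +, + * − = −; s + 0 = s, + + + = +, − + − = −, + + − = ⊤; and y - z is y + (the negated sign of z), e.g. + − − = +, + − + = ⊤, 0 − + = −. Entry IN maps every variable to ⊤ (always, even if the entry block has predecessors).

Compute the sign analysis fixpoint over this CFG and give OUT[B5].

Answer: {a: ⊤, b: ⊤, c: ⊤, d: ⊤, e: ⊤, f: -}

Derivation:
Converged values:
  B0:  IN=(all ⊤)  OUT=(all ⊤)
  B1:  IN=(all ⊤)  OUT=(all ⊤)
  B2:  IN=(all ⊤)  OUT=(all ⊤)
  B3:  IN=(all ⊤)  OUT=(all ⊤)
  B4:  IN=(all ⊤)  OUT={f:-; rest ⊤}
  B5:  IN={f:-; rest ⊤}  OUT={f:-; rest ⊤}

Merge at B5: IN[B5] = OUT[B4] = {a: ⊤, b: ⊤, c: ⊤, d: ⊤, e: ⊤, f: -}
Applying B5's transfer function to that IN value gives OUT[B5] (row B5 above).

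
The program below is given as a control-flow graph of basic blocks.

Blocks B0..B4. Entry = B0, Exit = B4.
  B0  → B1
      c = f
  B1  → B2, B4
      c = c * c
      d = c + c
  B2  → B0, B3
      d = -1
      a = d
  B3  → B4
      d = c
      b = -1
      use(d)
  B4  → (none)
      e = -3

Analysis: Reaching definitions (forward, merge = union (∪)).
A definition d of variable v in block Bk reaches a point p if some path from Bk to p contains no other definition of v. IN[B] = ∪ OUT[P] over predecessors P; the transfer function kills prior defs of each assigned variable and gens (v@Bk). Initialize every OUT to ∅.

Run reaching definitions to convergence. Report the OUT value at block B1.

Fixpoint table:
  B0: | IN={a@B2, c@B1, d@B2} | OUT={a@B2, c@B0, d@B2}
  B1: | IN={a@B2, c@B0, d@B2} | OUT={a@B2, c@B1, d@B1}
  B2: | IN={a@B2, c@B1, d@B1} | OUT={a@B2, c@B1, d@B2}
  B3: | IN={a@B2, c@B1, d@B2} | OUT={a@B2, b@B3, c@B1, d@B3}
  B4: | IN={a@B2, b@B3, c@B1, d@B1, d@B3} | OUT={a@B2, b@B3, c@B1, d@B1, d@B3, e@B4}

Merge at B1: IN[B1] = OUT[B0] = {a@B2, c@B0, d@B2}
Applying B1's transfer function to that IN value gives OUT[B1] (row B1 above).

Answer: {a@B2, c@B1, d@B1}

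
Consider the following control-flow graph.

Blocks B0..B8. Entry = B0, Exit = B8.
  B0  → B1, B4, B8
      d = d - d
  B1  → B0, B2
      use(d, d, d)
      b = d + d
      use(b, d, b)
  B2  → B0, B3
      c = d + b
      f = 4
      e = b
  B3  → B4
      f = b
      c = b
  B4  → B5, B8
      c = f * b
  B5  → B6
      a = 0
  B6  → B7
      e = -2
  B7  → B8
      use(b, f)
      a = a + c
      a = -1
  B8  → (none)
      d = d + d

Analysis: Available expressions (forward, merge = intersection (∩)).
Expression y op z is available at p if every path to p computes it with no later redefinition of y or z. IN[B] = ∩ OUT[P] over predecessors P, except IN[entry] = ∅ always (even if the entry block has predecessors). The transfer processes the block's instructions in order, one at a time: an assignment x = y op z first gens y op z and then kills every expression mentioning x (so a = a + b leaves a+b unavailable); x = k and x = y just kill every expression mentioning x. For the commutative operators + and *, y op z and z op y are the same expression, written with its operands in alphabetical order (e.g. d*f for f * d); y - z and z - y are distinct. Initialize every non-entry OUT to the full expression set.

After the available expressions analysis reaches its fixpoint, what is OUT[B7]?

Answer: {b*f}

Trace:
Converged values:
  B0: | IN={} | OUT={}
  B1: | IN={} | OUT={d+d}
  B2: | IN={d+d} | OUT={b+d, d+d}
  B3: | IN={b+d, d+d} | OUT={b+d, d+d}
  B4: | IN={} | OUT={b*f}
  B5: | IN={b*f} | OUT={b*f}
  B6: | IN={b*f} | OUT={b*f}
  B7: | IN={b*f} | OUT={b*f}
  B8: | IN={} | OUT={}

Merge at B7: IN[B7] = OUT[B6] = {b*f}
Applying B7's transfer function to that IN value gives OUT[B7] (row B7 above).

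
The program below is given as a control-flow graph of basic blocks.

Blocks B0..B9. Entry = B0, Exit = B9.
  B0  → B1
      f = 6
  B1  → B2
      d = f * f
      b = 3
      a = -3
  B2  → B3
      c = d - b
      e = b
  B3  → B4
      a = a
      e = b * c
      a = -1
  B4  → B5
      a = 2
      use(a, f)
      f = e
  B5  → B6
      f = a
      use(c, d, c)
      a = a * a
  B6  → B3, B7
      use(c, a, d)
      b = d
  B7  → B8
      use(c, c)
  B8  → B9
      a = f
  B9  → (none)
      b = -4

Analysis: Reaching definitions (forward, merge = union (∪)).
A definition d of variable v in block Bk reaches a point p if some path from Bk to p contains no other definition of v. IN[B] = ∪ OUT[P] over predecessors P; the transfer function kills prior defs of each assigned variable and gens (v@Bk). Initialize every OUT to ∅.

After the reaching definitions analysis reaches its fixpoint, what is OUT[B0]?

Fixpoint table:
  B0: | IN={} | OUT={f@B0}
  B1: | IN={f@B0} | OUT={a@B1, b@B1, d@B1, f@B0}
  B2: | IN={a@B1, b@B1, d@B1, f@B0} | OUT={a@B1, b@B1, c@B2, d@B1, e@B2, f@B0}
  B3: | IN={a@B1, a@B5, b@B1, b@B6, c@B2, d@B1, e@B2, e@B3, f@B0, f@B5} | OUT={a@B3, b@B1, b@B6, c@B2, d@B1, e@B3, f@B0, f@B5}
  B4: | IN={a@B3, b@B1, b@B6, c@B2, d@B1, e@B3, f@B0, f@B5} | OUT={a@B4, b@B1, b@B6, c@B2, d@B1, e@B3, f@B4}
  B5: | IN={a@B4, b@B1, b@B6, c@B2, d@B1, e@B3, f@B4} | OUT={a@B5, b@B1, b@B6, c@B2, d@B1, e@B3, f@B5}
  B6: | IN={a@B5, b@B1, b@B6, c@B2, d@B1, e@B3, f@B5} | OUT={a@B5, b@B6, c@B2, d@B1, e@B3, f@B5}
  B7: | IN={a@B5, b@B6, c@B2, d@B1, e@B3, f@B5} | OUT={a@B5, b@B6, c@B2, d@B1, e@B3, f@B5}
  B8: | IN={a@B5, b@B6, c@B2, d@B1, e@B3, f@B5} | OUT={a@B8, b@B6, c@B2, d@B1, e@B3, f@B5}
  B9: | IN={a@B8, b@B6, c@B2, d@B1, e@B3, f@B5} | OUT={a@B8, b@B9, c@B2, d@B1, e@B3, f@B5}

B0 is the boundary node: IN[B0] = {}
Applying B0's transfer function to that IN value gives OUT[B0] (row B0 above).

Answer: {f@B0}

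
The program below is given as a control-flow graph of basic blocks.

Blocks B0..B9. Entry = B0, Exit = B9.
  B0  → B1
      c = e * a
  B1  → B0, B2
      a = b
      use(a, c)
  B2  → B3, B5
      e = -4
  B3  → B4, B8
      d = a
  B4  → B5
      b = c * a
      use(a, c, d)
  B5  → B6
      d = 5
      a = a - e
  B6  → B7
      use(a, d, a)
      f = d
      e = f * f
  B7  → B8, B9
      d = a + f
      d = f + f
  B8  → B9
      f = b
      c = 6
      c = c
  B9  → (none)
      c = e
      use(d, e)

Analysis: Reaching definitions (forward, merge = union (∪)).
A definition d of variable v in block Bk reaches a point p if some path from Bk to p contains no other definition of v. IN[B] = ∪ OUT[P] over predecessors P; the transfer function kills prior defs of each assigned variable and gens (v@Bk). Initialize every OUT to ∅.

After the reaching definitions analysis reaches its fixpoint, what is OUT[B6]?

Answer: {a@B5, b@B4, c@B0, d@B5, e@B6, f@B6}

Trace:
Converged values:
  B0:  IN={a@B1, c@B0}  OUT={a@B1, c@B0}
  B1:  IN={a@B1, c@B0}  OUT={a@B1, c@B0}
  B2:  IN={a@B1, c@B0}  OUT={a@B1, c@B0, e@B2}
  B3:  IN={a@B1, c@B0, e@B2}  OUT={a@B1, c@B0, d@B3, e@B2}
  B4:  IN={a@B1, c@B0, d@B3, e@B2}  OUT={a@B1, b@B4, c@B0, d@B3, e@B2}
  B5:  IN={a@B1, b@B4, c@B0, d@B3, e@B2}  OUT={a@B5, b@B4, c@B0, d@B5, e@B2}
  B6:  IN={a@B5, b@B4, c@B0, d@B5, e@B2}  OUT={a@B5, b@B4, c@B0, d@B5, e@B6, f@B6}
  B7:  IN={a@B5, b@B4, c@B0, d@B5, e@B6, f@B6}  OUT={a@B5, b@B4, c@B0, d@B7, e@B6, f@B6}
  B8:  IN={a@B1, a@B5, b@B4, c@B0, d@B3, d@B7, e@B2, e@B6, f@B6}  OUT={a@B1, a@B5, b@B4, c@B8, d@B3, d@B7, e@B2, e@B6, f@B8}
  B9:  IN={a@B1, a@B5, b@B4, c@B0, c@B8, d@B3, d@B7, e@B2, e@B6, f@B6, f@B8}  OUT={a@B1, a@B5, b@B4, c@B9, d@B3, d@B7, e@B2, e@B6, f@B6, f@B8}

Merge at B6: IN[B6] = OUT[B5] = {a@B5, b@B4, c@B0, d@B5, e@B2}
Applying B6's transfer function to that IN value gives OUT[B6] (row B6 above).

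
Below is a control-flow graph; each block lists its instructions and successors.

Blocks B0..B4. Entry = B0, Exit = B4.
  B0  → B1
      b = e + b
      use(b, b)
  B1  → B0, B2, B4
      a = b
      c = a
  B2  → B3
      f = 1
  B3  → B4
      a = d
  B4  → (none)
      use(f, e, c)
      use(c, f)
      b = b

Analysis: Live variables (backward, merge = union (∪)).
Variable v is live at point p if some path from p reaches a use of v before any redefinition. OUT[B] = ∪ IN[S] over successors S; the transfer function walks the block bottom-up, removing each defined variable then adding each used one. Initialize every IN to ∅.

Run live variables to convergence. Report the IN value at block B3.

Answer: {b, c, d, e, f}

Working:
Per-block solution:
  B0:   IN={b, d, e, f}   OUT={b, d, e, f}
  B1:   IN={b, d, e, f}   OUT={b, c, d, e, f}
  B2:   IN={b, c, d, e}   OUT={b, c, d, e, f}
  B3:   IN={b, c, d, e, f}   OUT={b, c, e, f}
  B4:   IN={b, c, e, f}   OUT={}

Merge at B3: OUT[B3] = IN[B4] = {b, c, e, f}
Applying B3's transfer function to that OUT value gives IN[B3] (row B3 above).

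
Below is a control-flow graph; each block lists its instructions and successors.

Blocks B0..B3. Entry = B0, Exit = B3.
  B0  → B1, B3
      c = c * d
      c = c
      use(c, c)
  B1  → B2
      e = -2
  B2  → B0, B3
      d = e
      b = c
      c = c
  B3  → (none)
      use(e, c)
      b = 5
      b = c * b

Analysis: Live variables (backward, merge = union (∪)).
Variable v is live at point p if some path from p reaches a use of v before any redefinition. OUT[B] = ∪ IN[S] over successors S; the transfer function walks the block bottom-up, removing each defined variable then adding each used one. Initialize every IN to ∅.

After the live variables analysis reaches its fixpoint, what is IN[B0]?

Fixpoint table:
  B0:   IN={c, d, e}   OUT={c, e}
  B1:   IN={c}   OUT={c, e}
  B2:   IN={c, e}   OUT={c, d, e}
  B3:   IN={c, e}   OUT={}

Merge at B0: OUT[B0] = IN[B1] ⊔ IN[B3] = {c, e}
Applying B0's transfer function to that OUT value gives IN[B0] (row B0 above).

Answer: {c, d, e}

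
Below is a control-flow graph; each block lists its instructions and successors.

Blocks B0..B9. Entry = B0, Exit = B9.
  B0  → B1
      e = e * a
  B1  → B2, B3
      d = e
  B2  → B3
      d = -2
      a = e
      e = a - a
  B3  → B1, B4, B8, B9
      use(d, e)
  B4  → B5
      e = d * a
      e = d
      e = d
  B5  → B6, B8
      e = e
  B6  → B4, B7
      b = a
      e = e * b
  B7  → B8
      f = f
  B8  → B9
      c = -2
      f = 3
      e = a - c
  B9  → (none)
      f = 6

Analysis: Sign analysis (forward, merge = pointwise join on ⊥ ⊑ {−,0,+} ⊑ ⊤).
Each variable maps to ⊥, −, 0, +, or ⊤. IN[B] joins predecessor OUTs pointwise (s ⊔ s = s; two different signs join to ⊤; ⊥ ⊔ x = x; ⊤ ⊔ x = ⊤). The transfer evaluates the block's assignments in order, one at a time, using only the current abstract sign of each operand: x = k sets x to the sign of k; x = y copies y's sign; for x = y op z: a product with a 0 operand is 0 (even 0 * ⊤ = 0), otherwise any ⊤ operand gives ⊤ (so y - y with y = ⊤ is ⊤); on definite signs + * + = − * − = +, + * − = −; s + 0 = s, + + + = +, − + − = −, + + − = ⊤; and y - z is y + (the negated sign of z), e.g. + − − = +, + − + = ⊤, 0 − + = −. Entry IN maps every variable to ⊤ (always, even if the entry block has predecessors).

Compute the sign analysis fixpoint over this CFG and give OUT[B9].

Fixpoint table:
  B0: | IN=(all ⊤) | OUT=(all ⊤)
  B1: | IN=(all ⊤) | OUT=(all ⊤)
  B2: | IN=(all ⊤) | OUT={d:-; rest ⊤}
  B3: | IN=(all ⊤) | OUT=(all ⊤)
  B4: | IN=(all ⊤) | OUT=(all ⊤)
  B5: | IN=(all ⊤) | OUT=(all ⊤)
  B6: | IN=(all ⊤) | OUT=(all ⊤)
  B7: | IN=(all ⊤) | OUT=(all ⊤)
  B8: | IN=(all ⊤) | OUT={c:-, f:+; rest ⊤}
  B9: | IN=(all ⊤) | OUT={f:+; rest ⊤}

Merge at B9: IN[B9] = OUT[B3] ⊔ OUT[B8] = {a: ⊤, b: ⊤, c: ⊤, d: ⊤, e: ⊤, f: ⊤}
Applying B9's transfer function to that IN value gives OUT[B9] (row B9 above).

Answer: {a: ⊤, b: ⊤, c: ⊤, d: ⊤, e: ⊤, f: +}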